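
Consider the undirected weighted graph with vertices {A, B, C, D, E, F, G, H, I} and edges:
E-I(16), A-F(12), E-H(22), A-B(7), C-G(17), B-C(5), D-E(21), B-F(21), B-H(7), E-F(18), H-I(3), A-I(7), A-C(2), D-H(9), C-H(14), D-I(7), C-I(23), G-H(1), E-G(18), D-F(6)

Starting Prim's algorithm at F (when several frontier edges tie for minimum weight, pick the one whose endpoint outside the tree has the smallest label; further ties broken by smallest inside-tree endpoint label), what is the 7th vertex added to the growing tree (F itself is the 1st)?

Prim, starting at F.
Step 1: cheapest edge leaving the tree is D-F (6); add D.
Step 2: cheapest edge leaving the tree is D-I (7); add I.
Step 3: cheapest edge leaving the tree is H-I (3); add H.
Step 4: cheapest edge leaving the tree is G-H (1); add G.
Step 5: cheapest edge leaving the tree is A-I (7); add A.
Step 6: cheapest edge leaving the tree is A-C (2); add C.
Step 7: cheapest edge leaving the tree is B-C (5); add B.
Step 8: cheapest edge leaving the tree is E-I (16); add E.
Vertex order: F, D, I, H, G, A, C, B, E. The 7th vertex is C.

C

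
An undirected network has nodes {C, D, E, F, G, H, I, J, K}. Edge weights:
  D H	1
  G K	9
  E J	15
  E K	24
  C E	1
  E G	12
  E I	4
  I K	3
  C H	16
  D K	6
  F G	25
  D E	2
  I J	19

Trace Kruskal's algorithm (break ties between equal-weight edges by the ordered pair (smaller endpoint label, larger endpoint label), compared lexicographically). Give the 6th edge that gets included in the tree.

G-K

Kruskal's algorithm — process edges by increasing weight (ties by edge label):
C E (1): add — endpoints in different components.
D H (1): add — endpoints in different components.
D E (2): add — endpoints in different components.
I K (3): add — endpoints in different components.
E I (4): add — endpoints in different components.
D K (6): skip — D and K already connected.
G K (9): add — endpoints in different components.
E G (12): skip — E and G already connected.
E J (15): add — endpoints in different components.
C H (16): skip — C and H already connected.
I J (19): skip — I and J already connected.
E K (24): skip — E and K already connected.
F G (25): add — endpoints in different components.
The 6th edge added is G K.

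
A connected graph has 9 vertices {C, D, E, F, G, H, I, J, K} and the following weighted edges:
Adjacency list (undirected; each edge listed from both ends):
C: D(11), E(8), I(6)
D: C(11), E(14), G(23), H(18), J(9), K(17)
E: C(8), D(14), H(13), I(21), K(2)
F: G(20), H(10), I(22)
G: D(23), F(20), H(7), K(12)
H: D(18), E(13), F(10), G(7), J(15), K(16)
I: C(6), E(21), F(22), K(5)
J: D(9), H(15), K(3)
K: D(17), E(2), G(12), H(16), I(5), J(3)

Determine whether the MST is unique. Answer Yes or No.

Yes

Kruskal: consider edges lightest-first.
E—K (2): add — endpoints in different components.
J—K (3): add — endpoints in different components.
I—K (5): add — endpoints in different components.
C—I (6): add — endpoints in different components.
G—H (7): add — endpoints in different components.
C—E (8): skip — C and E already connected.
D—J (9): add — endpoints in different components.
F—H (10): add — endpoints in different components.
C—D (11): skip — C and D already connected.
G—K (12): add — endpoints in different components.
Every non-tree edge has weight strictly greater than the heaviest edge on the tree path between its endpoints, so the MST is unique.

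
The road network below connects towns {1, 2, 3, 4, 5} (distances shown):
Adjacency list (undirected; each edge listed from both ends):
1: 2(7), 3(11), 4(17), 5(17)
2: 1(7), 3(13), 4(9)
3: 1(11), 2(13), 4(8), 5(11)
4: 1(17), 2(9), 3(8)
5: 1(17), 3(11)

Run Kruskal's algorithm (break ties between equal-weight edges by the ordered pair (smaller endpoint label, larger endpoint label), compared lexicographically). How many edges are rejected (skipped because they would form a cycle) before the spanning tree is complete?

Kruskal's algorithm — process edges by increasing weight (ties by edge label):
1—2 (7): add — endpoints in different components.
3—4 (8): add — endpoints in different components.
2—4 (9): add — endpoints in different components.
1—3 (11): skip — 1 and 3 already connected.
3—5 (11): add — endpoints in different components.
Edges rejected before the tree was complete: 1.

1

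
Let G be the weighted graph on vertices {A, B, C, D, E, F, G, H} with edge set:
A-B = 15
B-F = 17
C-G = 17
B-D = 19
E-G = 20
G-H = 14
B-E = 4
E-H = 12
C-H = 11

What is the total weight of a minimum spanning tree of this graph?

92

Sort edges by weight, then run Kruskal:
B-E (4): add — endpoints in different components.
C-H (11): add — endpoints in different components.
E-H (12): add — endpoints in different components.
G-H (14): add — endpoints in different components.
A-B (15): add — endpoints in different components.
B-F (17): add — endpoints in different components.
C-G (17): skip — C and G already connected.
B-D (19): add — endpoints in different components.
MST edges: B-E, C-H, E-H, G-H, A-B, B-F, B-D; total weight 4+11+12+14+15+17+19 = 92.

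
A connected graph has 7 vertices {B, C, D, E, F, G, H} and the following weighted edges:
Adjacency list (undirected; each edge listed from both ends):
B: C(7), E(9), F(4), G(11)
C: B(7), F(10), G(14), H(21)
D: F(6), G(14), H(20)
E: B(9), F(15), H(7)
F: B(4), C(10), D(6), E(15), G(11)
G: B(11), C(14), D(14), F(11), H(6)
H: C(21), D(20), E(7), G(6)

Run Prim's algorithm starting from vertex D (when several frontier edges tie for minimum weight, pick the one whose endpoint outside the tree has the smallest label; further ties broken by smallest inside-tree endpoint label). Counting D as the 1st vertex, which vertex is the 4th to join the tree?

C

Prim's algorithm from D:
Step 1: frontier [D-F 6, D-G 14, D-H 20] → take D-F (6); add F.
Step 2: frontier [D-G 14, D-H 20, B-F 4, C-F 10, F-G 11, E-F 15] → take B-F (4); add B.
Step 3: frontier [B-C 7, B-E 9, B-G 11, D-G 14, D-H 20, C-F 10, F-G 11, E-F 15] → take B-C (7); add C.
Step 4: frontier [B-E 9, B-G 11, C-G 14, C-H 21, D-G 14, D-H 20, F-G 11, E-F 15] → take B-E (9); add E.
Step 5: frontier [B-G 11, C-G 14, C-H 21, D-G 14, D-H 20, E-H 7, F-G 11] → take E-H (7); add H.
Step 6: frontier [B-G 11, C-G 14, D-G 14, F-G 11, G-H 6] → take G-H (6); add G.
Vertex order: D, F, B, C, E, H, G. The 4th vertex is C.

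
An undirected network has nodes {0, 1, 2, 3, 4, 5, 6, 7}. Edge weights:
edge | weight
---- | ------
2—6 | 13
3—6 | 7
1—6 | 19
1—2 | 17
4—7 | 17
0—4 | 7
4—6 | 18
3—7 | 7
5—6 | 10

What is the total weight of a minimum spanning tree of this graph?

78

Prim's algorithm from 5:
Step 1: frontier [5—6 10] → take 5—6 (10); add 6.
Step 2: frontier [3—6 7, 2—6 13, 4—6 18, 1—6 19] → take 3—6 (7); add 3.
Step 3: frontier [3—7 7, 2—6 13, 4—6 18, 1—6 19] → take 3—7 (7); add 7.
Step 4: frontier [2—6 13, 4—6 18, 1—6 19, 4—7 17] → take 2—6 (13); add 2.
Step 5: frontier [1—2 17, 4—6 18, 1—6 19, 4—7 17] → take 1—2 (17); add 1.
Step 6: frontier [4—6 18, 4—7 17] → take 4—7 (17); add 4.
Step 7: frontier [0—4 7] → take 0—4 (7); add 0.
MST edges: 5—6, 3—6, 3—7, 2—6, 1—2, 4—7, 0—4; total weight 10+7+7+13+17+17+7 = 78.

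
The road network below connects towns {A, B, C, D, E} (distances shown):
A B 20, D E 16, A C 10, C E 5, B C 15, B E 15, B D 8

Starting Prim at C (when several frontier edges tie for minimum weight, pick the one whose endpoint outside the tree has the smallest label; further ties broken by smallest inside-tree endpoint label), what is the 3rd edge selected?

B-C

Grow the tree from C using Prim:
Step 1: frontier [C E 5, A C 10, B C 15] → take C E (5); add E.
Step 2: frontier [A C 10, B C 15, B E 15, D E 16] → take A C (10); add A.
Step 3: frontier [A B 20, B C 15, B E 15, D E 16] → take B C (15); add B.
Step 4: frontier [B D 8, D E 16] → take B D (8); add D.
The 3rd edge added is B C.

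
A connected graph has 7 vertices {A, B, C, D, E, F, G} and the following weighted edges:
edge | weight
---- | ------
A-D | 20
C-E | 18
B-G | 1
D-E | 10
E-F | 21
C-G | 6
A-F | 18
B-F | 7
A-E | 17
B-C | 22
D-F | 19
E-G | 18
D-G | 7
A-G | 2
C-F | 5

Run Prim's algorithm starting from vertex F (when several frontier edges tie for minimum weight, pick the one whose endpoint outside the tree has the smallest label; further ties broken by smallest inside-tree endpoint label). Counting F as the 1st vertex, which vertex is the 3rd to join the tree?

Prim, starting at F.
Step 1: cheapest edge leaving the tree is C-F (5); add C.
Step 2: cheapest edge leaving the tree is C-G (6); add G.
Step 3: cheapest edge leaving the tree is B-G (1); add B.
Step 4: cheapest edge leaving the tree is A-G (2); add A.
Step 5: cheapest edge leaving the tree is D-G (7); add D.
Step 6: cheapest edge leaving the tree is D-E (10); add E.
Vertex order: F, C, G, B, A, D, E. The 3rd vertex is G.

G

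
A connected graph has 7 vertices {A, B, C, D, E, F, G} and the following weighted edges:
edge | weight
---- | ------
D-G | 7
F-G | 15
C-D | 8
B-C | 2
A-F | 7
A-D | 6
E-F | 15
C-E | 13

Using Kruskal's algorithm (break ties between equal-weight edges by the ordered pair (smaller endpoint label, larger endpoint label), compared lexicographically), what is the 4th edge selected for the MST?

D-G

Kruskal's algorithm — process edges by increasing weight (ties by edge label):
B-C (2): add — endpoints in different components.
A-D (6): add — endpoints in different components.
A-F (7): add — endpoints in different components.
D-G (7): add — endpoints in different components.
C-D (8): add — endpoints in different components.
C-E (13): add — endpoints in different components.
The 4th edge added is D-G.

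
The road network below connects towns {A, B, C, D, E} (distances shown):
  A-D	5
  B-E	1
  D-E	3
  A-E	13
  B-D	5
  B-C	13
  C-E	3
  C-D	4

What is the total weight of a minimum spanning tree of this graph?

Prim, starting at B.
Step 1: cheapest edge leaving the tree is B-E (1); add E.
Step 2: cheapest edge leaving the tree is C-E (3); add C.
Step 3: cheapest edge leaving the tree is D-E (3); add D.
Step 4: cheapest edge leaving the tree is A-D (5); add A.
MST edges: B-E, C-E, D-E, A-D; total weight 1+3+3+5 = 12.

12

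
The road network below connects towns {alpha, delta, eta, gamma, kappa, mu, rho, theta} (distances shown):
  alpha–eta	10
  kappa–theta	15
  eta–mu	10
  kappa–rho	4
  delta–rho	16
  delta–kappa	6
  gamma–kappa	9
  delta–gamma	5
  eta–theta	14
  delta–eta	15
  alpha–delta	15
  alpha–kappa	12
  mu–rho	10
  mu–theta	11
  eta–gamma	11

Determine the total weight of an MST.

Kruskal's algorithm — process edges by increasing weight (ties by edge label):
kappa–rho (4): add — endpoints in different components.
delta–gamma (5): add — endpoints in different components.
delta–kappa (6): add — endpoints in different components.
gamma–kappa (9): skip — gamma and kappa already connected.
alpha–eta (10): add — endpoints in different components.
eta–mu (10): add — endpoints in different components.
mu–rho (10): add — endpoints in different components.
eta–gamma (11): skip — eta and gamma already connected.
mu–theta (11): add — endpoints in different components.
MST edges: kappa–rho, delta–gamma, delta–kappa, alpha–eta, eta–mu, mu–rho, mu–theta; total weight 4+5+6+10+10+10+11 = 56.

56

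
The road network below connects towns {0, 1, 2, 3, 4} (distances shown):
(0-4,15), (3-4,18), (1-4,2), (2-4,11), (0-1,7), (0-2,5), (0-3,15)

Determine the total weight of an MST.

Prim's algorithm from 1:
Step 1: frontier [1-4 2, 0-1 7] → take 1-4 (2); add 4.
Step 2: frontier [0-1 7, 2-4 11, 0-4 15, 3-4 18] → take 0-1 (7); add 0.
Step 3: frontier [0-2 5, 0-3 15, 2-4 11, 3-4 18] → take 0-2 (5); add 2.
Step 4: frontier [0-3 15, 3-4 18] → take 0-3 (15); add 3.
MST edges: 1-4, 0-1, 0-2, 0-3; total weight 2+7+5+15 = 29.

29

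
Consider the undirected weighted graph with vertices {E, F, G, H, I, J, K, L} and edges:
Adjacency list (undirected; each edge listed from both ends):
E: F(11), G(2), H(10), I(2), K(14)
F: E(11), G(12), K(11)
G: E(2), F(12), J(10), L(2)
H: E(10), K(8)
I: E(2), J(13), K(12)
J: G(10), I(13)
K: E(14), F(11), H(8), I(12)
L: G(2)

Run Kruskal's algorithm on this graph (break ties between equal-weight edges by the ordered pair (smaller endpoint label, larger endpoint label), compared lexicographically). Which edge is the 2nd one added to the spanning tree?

Sort edges by weight, then run Kruskal:
E G (2): add — endpoints in different components.
E I (2): add — endpoints in different components.
G L (2): add — endpoints in different components.
H K (8): add — endpoints in different components.
E H (10): add — endpoints in different components.
G J (10): add — endpoints in different components.
E F (11): add — endpoints in different components.
The 2nd edge added is E I.

E-I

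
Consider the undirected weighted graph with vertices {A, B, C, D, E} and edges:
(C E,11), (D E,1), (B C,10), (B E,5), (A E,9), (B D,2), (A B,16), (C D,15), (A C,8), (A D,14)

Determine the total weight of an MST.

20

Prim, starting at E.
Step 1: cheapest edge leaving the tree is D E (1); add D.
Step 2: cheapest edge leaving the tree is B D (2); add B.
Step 3: cheapest edge leaving the tree is A E (9); add A.
Step 4: cheapest edge leaving the tree is A C (8); add C.
MST edges: D E, B D, A E, A C; total weight 1+2+9+8 = 20.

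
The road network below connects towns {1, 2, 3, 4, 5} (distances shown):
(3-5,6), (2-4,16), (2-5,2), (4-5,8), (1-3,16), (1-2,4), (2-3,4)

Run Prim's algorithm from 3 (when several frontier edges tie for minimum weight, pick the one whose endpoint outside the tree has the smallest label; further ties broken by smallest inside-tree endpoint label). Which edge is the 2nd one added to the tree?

Prim's algorithm from 3:
Step 1: cheapest edge leaving the tree is 2-3 (4); add 2.
Step 2: cheapest edge leaving the tree is 2-5 (2); add 5.
Step 3: cheapest edge leaving the tree is 1-2 (4); add 1.
Step 4: cheapest edge leaving the tree is 4-5 (8); add 4.
The 2nd edge added is 2-5.

2-5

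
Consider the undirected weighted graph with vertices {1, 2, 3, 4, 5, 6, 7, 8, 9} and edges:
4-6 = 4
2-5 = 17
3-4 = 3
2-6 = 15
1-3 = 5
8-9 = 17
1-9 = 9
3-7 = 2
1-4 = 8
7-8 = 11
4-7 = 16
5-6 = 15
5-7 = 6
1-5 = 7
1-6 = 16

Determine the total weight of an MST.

55

Grow the tree from 1 using Prim:
Step 1: cheapest edge leaving the tree is 1-3 (5); add 3.
Step 2: cheapest edge leaving the tree is 3-7 (2); add 7.
Step 3: cheapest edge leaving the tree is 3-4 (3); add 4.
Step 4: cheapest edge leaving the tree is 4-6 (4); add 6.
Step 5: cheapest edge leaving the tree is 5-7 (6); add 5.
Step 6: cheapest edge leaving the tree is 1-9 (9); add 9.
Step 7: cheapest edge leaving the tree is 7-8 (11); add 8.
Step 8: cheapest edge leaving the tree is 2-6 (15); add 2.
MST edges: 1-3, 3-7, 3-4, 4-6, 5-7, 1-9, 7-8, 2-6; total weight 5+2+3+4+6+9+11+15 = 55.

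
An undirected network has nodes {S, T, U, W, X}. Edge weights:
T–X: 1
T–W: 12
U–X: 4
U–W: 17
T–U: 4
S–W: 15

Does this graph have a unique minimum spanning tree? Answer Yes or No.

No

Kruskal: consider edges lightest-first.
T–X (1): add. Components now {T,X} {U} {W} {S}
T–U (4): add. Components now {T,U,X} {W} {S}
U–X (4): skip — X and U already connected.
T–W (12): add. Components now {T,U,W,X} {S}
S–W (15): add. Components now {S,T,U,W,X}
Non-tree edge U–X has weight 4, equal to the heaviest edge on its tree cycle — swapping gives another MST of the same weight. Not unique.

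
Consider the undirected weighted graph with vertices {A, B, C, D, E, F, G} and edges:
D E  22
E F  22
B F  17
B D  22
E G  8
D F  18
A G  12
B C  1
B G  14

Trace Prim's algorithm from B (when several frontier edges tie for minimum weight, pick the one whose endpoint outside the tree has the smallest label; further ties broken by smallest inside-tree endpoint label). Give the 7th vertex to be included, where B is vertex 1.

Prim's algorithm from B:
Step 1: cheapest edge leaving the tree is B C (1); add C.
Step 2: cheapest edge leaving the tree is B G (14); add G.
Step 3: cheapest edge leaving the tree is E G (8); add E.
Step 4: cheapest edge leaving the tree is A G (12); add A.
Step 5: cheapest edge leaving the tree is B F (17); add F.
Step 6: cheapest edge leaving the tree is D F (18); add D.
Vertex order: B, C, G, E, A, F, D. The 7th vertex is D.

D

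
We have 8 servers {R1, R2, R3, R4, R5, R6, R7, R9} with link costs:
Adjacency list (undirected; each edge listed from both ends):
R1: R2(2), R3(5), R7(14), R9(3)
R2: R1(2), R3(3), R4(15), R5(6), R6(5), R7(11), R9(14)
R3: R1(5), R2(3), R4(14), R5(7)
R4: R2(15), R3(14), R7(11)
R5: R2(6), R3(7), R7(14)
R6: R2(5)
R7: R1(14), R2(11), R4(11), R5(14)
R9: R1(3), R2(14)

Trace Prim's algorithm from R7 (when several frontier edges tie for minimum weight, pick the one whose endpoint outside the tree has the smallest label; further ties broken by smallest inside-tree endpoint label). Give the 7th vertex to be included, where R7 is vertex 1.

R5

Prim's algorithm from R7:
Step 1: frontier [R2—R7 11, R4—R7 11, R1—R7 14, R5—R7 14] → take R2—R7 (11); add R2.
Step 2: frontier [R1—R2 2, R2—R3 3, R2—R6 5, R2—R5 6, R2—R9 14, R2—R4 15, R4—R7 11, R1—R7 14, R5—R7 14] → take R1—R2 (2); add R1.
Step 3: frontier [R1—R9 3, R1—R3 5, R2—R3 3, R2—R6 5, R2—R5 6, R2—R9 14, R2—R4 15, R4—R7 11, R5—R7 14] → take R2—R3 (3); add R3.
Step 4: frontier [R1—R9 3, R2—R6 5, R2—R5 6, R2—R9 14, R2—R4 15, R3—R5 7, R3—R4 14, R4—R7 11, R5—R7 14] → take R1—R9 (3); add R9.
Step 5: frontier [R2—R6 5, R2—R5 6, R2—R4 15, R3—R5 7, R3—R4 14, R4—R7 11, R5—R7 14] → take R2—R6 (5); add R6.
Step 6: frontier [R2—R5 6, R2—R4 15, R3—R5 7, R3—R4 14, R4—R7 11, R5—R7 14] → take R2—R5 (6); add R5.
Step 7: frontier [R2—R4 15, R3—R4 14, R4—R7 11] → take R4—R7 (11); add R4.
Vertex order: R7, R2, R1, R3, R9, R6, R5, R4. The 7th vertex is R5.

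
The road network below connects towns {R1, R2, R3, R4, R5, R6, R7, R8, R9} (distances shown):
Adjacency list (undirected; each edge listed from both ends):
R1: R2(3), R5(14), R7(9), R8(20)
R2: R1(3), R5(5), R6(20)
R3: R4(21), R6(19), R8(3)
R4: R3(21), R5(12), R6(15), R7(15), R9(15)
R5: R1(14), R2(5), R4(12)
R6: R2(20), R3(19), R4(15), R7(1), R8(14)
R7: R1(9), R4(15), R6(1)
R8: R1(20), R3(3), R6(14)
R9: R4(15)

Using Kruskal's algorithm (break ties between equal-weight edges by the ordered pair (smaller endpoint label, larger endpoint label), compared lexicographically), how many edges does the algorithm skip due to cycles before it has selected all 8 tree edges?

Kruskal: consider edges lightest-first.
R6—R7 (1): add — endpoints in different components.
R1—R2 (3): add — endpoints in different components.
R3—R8 (3): add — endpoints in different components.
R2—R5 (5): add — endpoints in different components.
R1—R7 (9): add — endpoints in different components.
R4—R5 (12): add — endpoints in different components.
R1—R5 (14): skip — R1 and R5 already connected.
R6—R8 (14): add — endpoints in different components.
R4—R6 (15): skip — R6 and R4 already connected.
R4—R7 (15): skip — R4 and R7 already connected.
R4—R9 (15): add — endpoints in different components.
Edges rejected before the tree was complete: 3.

3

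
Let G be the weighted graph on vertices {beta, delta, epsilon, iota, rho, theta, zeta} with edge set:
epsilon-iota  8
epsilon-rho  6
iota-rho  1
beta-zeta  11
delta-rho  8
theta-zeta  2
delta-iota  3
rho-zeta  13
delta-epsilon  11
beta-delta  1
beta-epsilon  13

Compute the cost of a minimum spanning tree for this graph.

24

Kruskal's algorithm — process edges by increasing weight (ties by edge label):
beta-delta (1): add — endpoints in different components.
iota-rho (1): add — endpoints in different components.
theta-zeta (2): add — endpoints in different components.
delta-iota (3): add — endpoints in different components.
epsilon-rho (6): add — endpoints in different components.
delta-rho (8): skip — delta and rho already connected.
epsilon-iota (8): skip — iota and epsilon already connected.
beta-zeta (11): add — endpoints in different components.
MST edges: beta-delta, iota-rho, theta-zeta, delta-iota, epsilon-rho, beta-zeta; total weight 1+1+2+3+6+11 = 24.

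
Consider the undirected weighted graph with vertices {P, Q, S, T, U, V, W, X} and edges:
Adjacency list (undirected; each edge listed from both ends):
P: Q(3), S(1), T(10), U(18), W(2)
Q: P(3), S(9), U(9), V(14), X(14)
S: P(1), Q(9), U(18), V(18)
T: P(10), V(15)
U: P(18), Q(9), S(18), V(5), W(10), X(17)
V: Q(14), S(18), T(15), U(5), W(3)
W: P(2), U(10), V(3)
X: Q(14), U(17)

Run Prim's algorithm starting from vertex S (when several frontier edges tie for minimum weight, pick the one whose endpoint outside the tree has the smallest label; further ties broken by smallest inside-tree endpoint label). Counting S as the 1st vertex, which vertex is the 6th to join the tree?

Prim's algorithm from S:
Step 1: cheapest edge leaving the tree is P–S (1); add P.
Step 2: cheapest edge leaving the tree is P–W (2); add W.
Step 3: cheapest edge leaving the tree is P–Q (3); add Q.
Step 4: cheapest edge leaving the tree is V–W (3); add V.
Step 5: cheapest edge leaving the tree is U–V (5); add U.
Step 6: cheapest edge leaving the tree is P–T (10); add T.
Step 7: cheapest edge leaving the tree is Q–X (14); add X.
Vertex order: S, P, W, Q, V, U, T, X. The 6th vertex is U.

U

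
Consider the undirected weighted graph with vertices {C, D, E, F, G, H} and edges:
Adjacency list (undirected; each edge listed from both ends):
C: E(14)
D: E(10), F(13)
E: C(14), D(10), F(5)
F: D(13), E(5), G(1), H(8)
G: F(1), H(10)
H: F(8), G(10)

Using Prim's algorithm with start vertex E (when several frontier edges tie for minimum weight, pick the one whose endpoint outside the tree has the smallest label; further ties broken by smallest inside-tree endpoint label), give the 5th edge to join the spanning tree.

C-E

Prim's algorithm from E:
Step 1: cheapest edge leaving the tree is E—F (5); add F.
Step 2: cheapest edge leaving the tree is F—G (1); add G.
Step 3: cheapest edge leaving the tree is F—H (8); add H.
Step 4: cheapest edge leaving the tree is D—E (10); add D.
Step 5: cheapest edge leaving the tree is C—E (14); add C.
The 5th edge added is C—E.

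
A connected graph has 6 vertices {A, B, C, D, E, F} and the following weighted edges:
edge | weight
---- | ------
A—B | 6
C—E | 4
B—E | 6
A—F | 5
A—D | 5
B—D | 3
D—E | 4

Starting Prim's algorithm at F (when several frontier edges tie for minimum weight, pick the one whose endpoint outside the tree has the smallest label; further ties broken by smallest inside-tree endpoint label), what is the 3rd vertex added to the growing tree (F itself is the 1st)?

Prim, starting at F.
Step 1: cheapest edge leaving the tree is A—F (5); add A.
Step 2: cheapest edge leaving the tree is A—D (5); add D.
Step 3: cheapest edge leaving the tree is B—D (3); add B.
Step 4: cheapest edge leaving the tree is D—E (4); add E.
Step 5: cheapest edge leaving the tree is C—E (4); add C.
Vertex order: F, A, D, B, E, C. The 3rd vertex is D.

D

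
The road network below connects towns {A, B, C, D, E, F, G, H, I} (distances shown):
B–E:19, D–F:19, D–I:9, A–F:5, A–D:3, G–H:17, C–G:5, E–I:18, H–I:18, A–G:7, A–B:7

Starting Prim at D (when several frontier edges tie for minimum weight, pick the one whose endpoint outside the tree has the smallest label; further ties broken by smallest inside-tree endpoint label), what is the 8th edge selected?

Grow the tree from D using Prim:
Step 1: cheapest edge leaving the tree is A–D (3); add A.
Step 2: cheapest edge leaving the tree is A–F (5); add F.
Step 3: cheapest edge leaving the tree is A–B (7); add B.
Step 4: cheapest edge leaving the tree is A–G (7); add G.
Step 5: cheapest edge leaving the tree is C–G (5); add C.
Step 6: cheapest edge leaving the tree is D–I (9); add I.
Step 7: cheapest edge leaving the tree is G–H (17); add H.
Step 8: cheapest edge leaving the tree is E–I (18); add E.
The 8th edge added is E–I.

E-I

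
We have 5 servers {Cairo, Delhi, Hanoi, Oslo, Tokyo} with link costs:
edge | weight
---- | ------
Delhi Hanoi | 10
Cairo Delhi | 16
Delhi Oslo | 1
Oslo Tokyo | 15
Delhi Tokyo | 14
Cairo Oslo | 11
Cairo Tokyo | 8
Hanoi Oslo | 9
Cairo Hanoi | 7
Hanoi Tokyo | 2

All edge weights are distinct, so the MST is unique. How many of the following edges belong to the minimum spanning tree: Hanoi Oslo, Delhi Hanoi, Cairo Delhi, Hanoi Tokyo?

2

Sort edges by weight, then run Kruskal:
Delhi Oslo (1): add. Components now {Delhi,Oslo} {Tokyo} {Cairo} {Hanoi}
Hanoi Tokyo (2): add. Components now {Delhi,Oslo} {Hanoi,Tokyo} {Cairo}
Cairo Hanoi (7): add. Components now {Delhi,Oslo} {Cairo,Hanoi,Tokyo}
Cairo Tokyo (8): skip — Tokyo and Cairo already connected.
Hanoi Oslo (9): add. Components now {Cairo,Delhi,Hanoi,Oslo,Tokyo}
MST edge set: {Delhi Oslo, Hanoi Tokyo, Cairo Hanoi, Hanoi Oslo}.
Of the listed edges, {Hanoi Oslo, Hanoi Tokyo} are in the MST → 2.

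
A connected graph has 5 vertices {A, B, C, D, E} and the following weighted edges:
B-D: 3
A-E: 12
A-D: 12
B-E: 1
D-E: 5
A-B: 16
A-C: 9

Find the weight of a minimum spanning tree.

25

Grow the tree from E using Prim:
Step 1: cheapest edge leaving the tree is B-E (1); add B.
Step 2: cheapest edge leaving the tree is B-D (3); add D.
Step 3: cheapest edge leaving the tree is A-D (12); add A.
Step 4: cheapest edge leaving the tree is A-C (9); add C.
MST edges: B-E, B-D, A-D, A-C; total weight 1+3+12+9 = 25.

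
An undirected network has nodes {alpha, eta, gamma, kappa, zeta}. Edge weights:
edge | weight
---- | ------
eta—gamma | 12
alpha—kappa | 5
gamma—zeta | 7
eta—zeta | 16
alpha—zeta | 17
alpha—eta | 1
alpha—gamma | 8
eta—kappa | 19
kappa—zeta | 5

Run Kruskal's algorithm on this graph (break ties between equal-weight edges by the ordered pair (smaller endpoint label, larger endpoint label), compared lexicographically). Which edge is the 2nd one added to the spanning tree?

Kruskal: consider edges lightest-first.
alpha—eta (1): add. Components now {gamma} {alpha,eta} {zeta} {kappa}
alpha—kappa (5): add. Components now {gamma} {alpha,eta,kappa} {zeta}
kappa—zeta (5): add. Components now {gamma} {alpha,eta,kappa,zeta}
gamma—zeta (7): add. Components now {alpha,eta,gamma,kappa,zeta}
The 2nd edge added is alpha—kappa.

alpha-kappa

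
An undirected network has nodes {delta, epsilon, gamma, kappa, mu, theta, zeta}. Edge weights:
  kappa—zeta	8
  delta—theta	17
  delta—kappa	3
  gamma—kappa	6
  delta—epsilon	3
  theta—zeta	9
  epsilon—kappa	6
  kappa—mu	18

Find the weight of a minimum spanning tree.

47

Prim's algorithm from gamma:
Step 1: frontier [gamma—kappa 6] → take gamma—kappa (6); add kappa.
Step 2: frontier [delta—kappa 3, epsilon—kappa 6, kappa—zeta 8, kappa—mu 18] → take delta—kappa (3); add delta.
Step 3: frontier [delta—epsilon 3, delta—theta 17, epsilon—kappa 6, kappa—zeta 8, kappa—mu 18] → take delta—epsilon (3); add epsilon.
Step 4: frontier [delta—theta 17, kappa—zeta 8, kappa—mu 18] → take kappa—zeta (8); add zeta.
Step 5: frontier [delta—theta 17, kappa—mu 18, theta—zeta 9] → take theta—zeta (9); add theta.
Step 6: frontier [kappa—mu 18] → take kappa—mu (18); add mu.
MST edges: gamma—kappa, delta—kappa, delta—epsilon, kappa—zeta, theta—zeta, kappa—mu; total weight 6+3+3+8+9+18 = 47.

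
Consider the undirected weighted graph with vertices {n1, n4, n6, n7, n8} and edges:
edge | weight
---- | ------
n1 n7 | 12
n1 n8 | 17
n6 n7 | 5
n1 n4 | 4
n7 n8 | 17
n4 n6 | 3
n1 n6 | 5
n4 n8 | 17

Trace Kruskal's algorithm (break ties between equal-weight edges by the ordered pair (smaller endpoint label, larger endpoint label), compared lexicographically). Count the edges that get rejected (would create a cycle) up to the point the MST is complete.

Kruskal's algorithm — process edges by increasing weight (ties by edge label):
n4 n6 (3): add. Components now {n4,n6} {n8} {n1} {n7}
n1 n4 (4): add. Components now {n1,n4,n6} {n8} {n7}
n1 n6 (5): skip — n6 and n1 already connected.
n6 n7 (5): add. Components now {n1,n4,n6,n7} {n8}
n1 n7 (12): skip — n1 and n7 already connected.
n1 n8 (17): add. Components now {n1,n4,n6,n7,n8}
Edges rejected before the tree was complete: 2.

2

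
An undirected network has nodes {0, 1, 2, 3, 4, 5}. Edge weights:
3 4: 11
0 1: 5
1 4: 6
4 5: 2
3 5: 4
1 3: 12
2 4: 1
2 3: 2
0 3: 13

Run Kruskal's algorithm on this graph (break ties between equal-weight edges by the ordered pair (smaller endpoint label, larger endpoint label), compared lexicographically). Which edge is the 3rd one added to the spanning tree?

4-5

Sort edges by weight, then run Kruskal:
2 4 (1): add — endpoints in different components.
2 3 (2): add — endpoints in different components.
4 5 (2): add — endpoints in different components.
3 5 (4): skip — 3 and 5 already connected.
0 1 (5): add — endpoints in different components.
1 4 (6): add — endpoints in different components.
The 3rd edge added is 4 5.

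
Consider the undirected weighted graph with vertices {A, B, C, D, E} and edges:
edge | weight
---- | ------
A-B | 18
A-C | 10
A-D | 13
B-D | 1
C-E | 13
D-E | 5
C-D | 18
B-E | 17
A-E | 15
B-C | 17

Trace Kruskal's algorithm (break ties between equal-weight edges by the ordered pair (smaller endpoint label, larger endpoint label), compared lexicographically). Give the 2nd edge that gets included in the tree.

Sort edges by weight, then run Kruskal:
B-D (1): add. Components now {A} {B,D} {C} {E}
D-E (5): add. Components now {A} {B,D,E} {C}
A-C (10): add. Components now {A,C} {B,D,E}
A-D (13): add. Components now {A,B,C,D,E}
The 2nd edge added is D-E.

D-E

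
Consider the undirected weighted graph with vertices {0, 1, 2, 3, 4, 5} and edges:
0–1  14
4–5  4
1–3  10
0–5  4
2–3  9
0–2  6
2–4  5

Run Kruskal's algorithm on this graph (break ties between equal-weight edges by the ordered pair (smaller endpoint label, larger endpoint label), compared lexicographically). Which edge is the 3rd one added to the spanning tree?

2-4

Kruskal's algorithm — process edges by increasing weight (ties by edge label):
0–5 (4): add — endpoints in different components.
4–5 (4): add — endpoints in different components.
2–4 (5): add — endpoints in different components.
0–2 (6): skip — 0 and 2 already connected.
2–3 (9): add — endpoints in different components.
1–3 (10): add — endpoints in different components.
The 3rd edge added is 2–4.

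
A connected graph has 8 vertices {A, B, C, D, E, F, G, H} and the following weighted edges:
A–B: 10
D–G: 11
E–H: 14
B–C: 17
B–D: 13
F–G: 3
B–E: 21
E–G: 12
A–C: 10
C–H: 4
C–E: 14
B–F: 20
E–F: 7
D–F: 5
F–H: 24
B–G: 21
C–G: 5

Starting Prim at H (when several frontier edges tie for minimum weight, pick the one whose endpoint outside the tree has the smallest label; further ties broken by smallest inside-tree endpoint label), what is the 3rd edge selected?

F-G

Prim, starting at H.
Step 1: cheapest edge leaving the tree is C–H (4); add C.
Step 2: cheapest edge leaving the tree is C–G (5); add G.
Step 3: cheapest edge leaving the tree is F–G (3); add F.
Step 4: cheapest edge leaving the tree is D–F (5); add D.
Step 5: cheapest edge leaving the tree is E–F (7); add E.
Step 6: cheapest edge leaving the tree is A–C (10); add A.
Step 7: cheapest edge leaving the tree is A–B (10); add B.
The 3rd edge added is F–G.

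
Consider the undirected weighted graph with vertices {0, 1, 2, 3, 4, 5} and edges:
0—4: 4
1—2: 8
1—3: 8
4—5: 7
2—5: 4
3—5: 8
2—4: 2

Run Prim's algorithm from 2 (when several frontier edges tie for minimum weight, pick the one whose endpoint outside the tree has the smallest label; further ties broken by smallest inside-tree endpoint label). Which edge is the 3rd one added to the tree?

2-5

Grow the tree from 2 using Prim:
Step 1: frontier [2—4 2, 2—5 4, 1—2 8] → take 2—4 (2); add 4.
Step 2: frontier [2—5 4, 1—2 8, 0—4 4, 4—5 7] → take 0—4 (4); add 0.
Step 3: frontier [2—5 4, 1—2 8, 4—5 7] → take 2—5 (4); add 5.
Step 4: frontier [1—2 8, 3—5 8] → take 1—2 (8); add 1.
Step 5: frontier [1—3 8, 3—5 8] → take 1—3 (8); add 3.
The 3rd edge added is 2—5.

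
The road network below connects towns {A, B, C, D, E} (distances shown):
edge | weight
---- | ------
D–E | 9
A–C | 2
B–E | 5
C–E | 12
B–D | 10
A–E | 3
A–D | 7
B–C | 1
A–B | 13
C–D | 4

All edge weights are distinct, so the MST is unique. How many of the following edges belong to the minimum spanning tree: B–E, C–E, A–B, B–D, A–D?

Kruskal: consider edges lightest-first.
B–C (1): add — endpoints in different components.
A–C (2): add — endpoints in different components.
A–E (3): add — endpoints in different components.
C–D (4): add — endpoints in different components.
MST edge set: {B–C, A–C, A–E, C–D}.
Of the listed edges, {} are in the MST → 0.

0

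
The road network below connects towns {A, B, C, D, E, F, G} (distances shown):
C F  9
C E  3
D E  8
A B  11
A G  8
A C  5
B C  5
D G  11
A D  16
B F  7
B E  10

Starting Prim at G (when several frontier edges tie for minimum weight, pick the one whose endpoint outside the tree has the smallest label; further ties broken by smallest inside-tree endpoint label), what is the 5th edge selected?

B-F

Prim's algorithm from G:
Step 1: frontier [A G 8, D G 11] → take A G (8); add A.
Step 2: frontier [A C 5, A B 11, A D 16, D G 11] → take A C (5); add C.
Step 3: frontier [A B 11, A D 16, C E 3, B C 5, C F 9, D G 11] → take C E (3); add E.
Step 4: frontier [A B 11, A D 16, B C 5, C F 9, D E 8, B E 10, D G 11] → take B C (5); add B.
Step 5: frontier [A D 16, B F 7, C F 9, D E 8, D G 11] → take B F (7); add F.
Step 6: frontier [A D 16, D E 8, D G 11] → take D E (8); add D.
The 5th edge added is B F.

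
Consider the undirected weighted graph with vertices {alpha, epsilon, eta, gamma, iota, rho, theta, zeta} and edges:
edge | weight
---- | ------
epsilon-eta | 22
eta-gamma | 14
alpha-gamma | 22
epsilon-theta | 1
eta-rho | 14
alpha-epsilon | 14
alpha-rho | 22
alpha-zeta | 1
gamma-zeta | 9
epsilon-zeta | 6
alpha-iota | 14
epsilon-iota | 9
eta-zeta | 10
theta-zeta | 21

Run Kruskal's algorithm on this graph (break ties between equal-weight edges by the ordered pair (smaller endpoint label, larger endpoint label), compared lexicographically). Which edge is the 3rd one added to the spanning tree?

epsilon-zeta

Kruskal: consider edges lightest-first.
alpha-zeta (1): add — endpoints in different components.
epsilon-theta (1): add — endpoints in different components.
epsilon-zeta (6): add — endpoints in different components.
epsilon-iota (9): add — endpoints in different components.
gamma-zeta (9): add — endpoints in different components.
eta-zeta (10): add — endpoints in different components.
alpha-epsilon (14): skip — epsilon and alpha already connected.
alpha-iota (14): skip — alpha and iota already connected.
eta-gamma (14): skip — gamma and eta already connected.
eta-rho (14): add — endpoints in different components.
The 3rd edge added is epsilon-zeta.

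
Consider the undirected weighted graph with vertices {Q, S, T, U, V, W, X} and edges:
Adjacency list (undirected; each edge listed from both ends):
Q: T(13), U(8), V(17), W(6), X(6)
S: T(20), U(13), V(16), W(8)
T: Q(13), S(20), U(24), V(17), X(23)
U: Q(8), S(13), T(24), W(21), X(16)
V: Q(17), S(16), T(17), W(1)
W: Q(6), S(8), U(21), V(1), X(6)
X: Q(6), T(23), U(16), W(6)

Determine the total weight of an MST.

Grow the tree from U using Prim:
Step 1: cheapest edge leaving the tree is Q–U (8); add Q.
Step 2: cheapest edge leaving the tree is Q–W (6); add W.
Step 3: cheapest edge leaving the tree is V–W (1); add V.
Step 4: cheapest edge leaving the tree is Q–X (6); add X.
Step 5: cheapest edge leaving the tree is S–W (8); add S.
Step 6: cheapest edge leaving the tree is Q–T (13); add T.
MST edges: Q–U, Q–W, V–W, Q–X, S–W, Q–T; total weight 8+6+1+6+8+13 = 42.

42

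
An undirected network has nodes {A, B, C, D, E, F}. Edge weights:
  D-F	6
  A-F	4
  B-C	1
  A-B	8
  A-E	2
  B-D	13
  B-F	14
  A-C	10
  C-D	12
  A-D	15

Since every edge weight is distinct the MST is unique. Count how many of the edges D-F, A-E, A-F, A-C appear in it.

3

Kruskal's algorithm — process edges by increasing weight (ties by edge label):
B-C (1): add. Components now {A} {B,C} {D} {E} {F}
A-E (2): add. Components now {A,E} {B,C} {D} {F}
A-F (4): add. Components now {A,E,F} {B,C} {D}
D-F (6): add. Components now {A,D,E,F} {B,C}
A-B (8): add. Components now {A,B,C,D,E,F}
MST edge set: {B-C, A-E, A-F, D-F, A-B}.
Of the listed edges, {D-F, A-E, A-F} are in the MST → 3.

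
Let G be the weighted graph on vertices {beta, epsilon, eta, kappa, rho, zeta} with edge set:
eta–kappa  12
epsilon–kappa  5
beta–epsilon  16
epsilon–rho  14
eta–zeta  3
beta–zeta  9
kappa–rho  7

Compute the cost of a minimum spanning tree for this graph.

Prim's algorithm from rho:
Step 1: frontier [kappa–rho 7, epsilon–rho 14] → take kappa–rho (7); add kappa.
Step 2: frontier [epsilon–kappa 5, eta–kappa 12, epsilon–rho 14] → take epsilon–kappa (5); add epsilon.
Step 3: frontier [beta–epsilon 16, eta–kappa 12] → take eta–kappa (12); add eta.
Step 4: frontier [beta–epsilon 16, eta–zeta 3] → take eta–zeta (3); add zeta.
Step 5: frontier [beta–epsilon 16, beta–zeta 9] → take beta–zeta (9); add beta.
MST edges: kappa–rho, epsilon–kappa, eta–kappa, eta–zeta, beta–zeta; total weight 7+5+12+3+9 = 36.

36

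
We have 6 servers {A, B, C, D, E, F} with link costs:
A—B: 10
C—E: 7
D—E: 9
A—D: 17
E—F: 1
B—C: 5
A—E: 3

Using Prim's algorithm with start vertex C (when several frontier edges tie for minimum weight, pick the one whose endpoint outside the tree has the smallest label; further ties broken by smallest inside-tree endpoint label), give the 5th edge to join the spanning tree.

Grow the tree from C using Prim:
Step 1: cheapest edge leaving the tree is B—C (5); add B.
Step 2: cheapest edge leaving the tree is C—E (7); add E.
Step 3: cheapest edge leaving the tree is E—F (1); add F.
Step 4: cheapest edge leaving the tree is A—E (3); add A.
Step 5: cheapest edge leaving the tree is D—E (9); add D.
The 5th edge added is D—E.

D-E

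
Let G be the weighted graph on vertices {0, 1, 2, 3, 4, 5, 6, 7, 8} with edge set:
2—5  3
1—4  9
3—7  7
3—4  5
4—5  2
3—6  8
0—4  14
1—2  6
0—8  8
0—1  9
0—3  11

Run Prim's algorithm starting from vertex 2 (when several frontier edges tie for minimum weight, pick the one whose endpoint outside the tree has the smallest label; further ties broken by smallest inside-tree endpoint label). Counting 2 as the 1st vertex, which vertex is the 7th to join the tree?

6

Grow the tree from 2 using Prim:
Step 1: frontier [2—5 3, 1—2 6] → take 2—5 (3); add 5.
Step 2: frontier [1—2 6, 4—5 2] → take 4—5 (2); add 4.
Step 3: frontier [1—2 6, 3—4 5, 1—4 9, 0—4 14] → take 3—4 (5); add 3.
Step 4: frontier [1—2 6, 3—7 7, 3—6 8, 0—3 11, 1—4 9, 0—4 14] → take 1—2 (6); add 1.
Step 5: frontier [0—1 9, 3—7 7, 3—6 8, 0—3 11, 0—4 14] → take 3—7 (7); add 7.
Step 6: frontier [0—1 9, 3—6 8, 0—3 11, 0—4 14] → take 3—6 (8); add 6.
Step 7: frontier [0—1 9, 0—3 11, 0—4 14] → take 0—1 (9); add 0.
Step 8: frontier [0—8 8] → take 0—8 (8); add 8.
Vertex order: 2, 5, 4, 3, 1, 7, 6, 0, 8. The 7th vertex is 6.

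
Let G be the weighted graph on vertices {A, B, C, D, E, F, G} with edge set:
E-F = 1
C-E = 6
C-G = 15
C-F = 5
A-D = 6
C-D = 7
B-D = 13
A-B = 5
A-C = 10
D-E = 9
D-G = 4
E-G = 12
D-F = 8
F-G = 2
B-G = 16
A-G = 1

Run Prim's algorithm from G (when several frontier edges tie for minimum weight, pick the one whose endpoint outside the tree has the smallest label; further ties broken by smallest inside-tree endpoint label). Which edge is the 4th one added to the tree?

D-G

Grow the tree from G using Prim:
Step 1: cheapest edge leaving the tree is A-G (1); add A.
Step 2: cheapest edge leaving the tree is F-G (2); add F.
Step 3: cheapest edge leaving the tree is E-F (1); add E.
Step 4: cheapest edge leaving the tree is D-G (4); add D.
Step 5: cheapest edge leaving the tree is A-B (5); add B.
Step 6: cheapest edge leaving the tree is C-F (5); add C.
The 4th edge added is D-G.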